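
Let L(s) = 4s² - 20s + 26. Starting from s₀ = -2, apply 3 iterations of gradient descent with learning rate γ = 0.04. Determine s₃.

1.085056

L′(s) = 8s - 20
Step 1: L′(-2) = -36; s₁ = -2 − 0.04·(-36) = -0.56
Step 2: L′(-0.56) = -24.48; s₂ = -0.56 − 0.04·(-24.48) = 0.4192
Step 3: L′(0.4192) = -16.6464; s₃ = 0.4192 − 0.04·(-16.6464) = 1.085056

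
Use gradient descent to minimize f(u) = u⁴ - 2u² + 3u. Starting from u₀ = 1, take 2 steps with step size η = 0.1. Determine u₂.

f′(u) = 4u³ - 4u + 3
u₁ = 1 − 0.1·3 = 0.7
u₂ = 0.7 − 0.1·1.572 = 0.5428

0.5428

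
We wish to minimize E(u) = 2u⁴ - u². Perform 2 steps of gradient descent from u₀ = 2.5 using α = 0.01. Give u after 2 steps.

E′(u) = 8u³ - 2u
u₁ = 2.5 − 0.01·120 = 1.3
u₂ = 1.3 − 0.01·14.976 = 1.15024

1.15024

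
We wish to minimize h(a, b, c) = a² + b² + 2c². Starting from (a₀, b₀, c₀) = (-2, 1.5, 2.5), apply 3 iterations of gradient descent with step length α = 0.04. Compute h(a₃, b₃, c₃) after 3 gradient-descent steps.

8.1809441536

∇h = (2a, 2b, 4c)
(a₁, b₁, c₁) = (-2, 1.5, 2.5) − 0.04·(-4, 3, 10) = (-1.84, 1.38, 2.1)
(a₂, b₂, c₂) = (-1.84, 1.38, 2.1) − 0.04·(-3.68, 2.76, 8.4) = (-1.6928, 1.2696, 1.764)
(a₃, b₃, c₃) = (-1.6928, 1.2696, 1.764) − 0.04·(-3.3856, 2.5392, 7.056) = (-1.557376, 1.168032, 1.48176)
h(-1.557376, 1.168032, 1.48176) = 8.1809441536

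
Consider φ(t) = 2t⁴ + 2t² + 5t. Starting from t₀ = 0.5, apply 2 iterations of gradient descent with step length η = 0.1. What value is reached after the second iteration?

-0.6584

φ′(t) = 8t³ + 4t + 5
t₁ = 0.5 − 0.1·8 = -0.3
t₂ = -0.3 − 0.1·3.584 = -0.6584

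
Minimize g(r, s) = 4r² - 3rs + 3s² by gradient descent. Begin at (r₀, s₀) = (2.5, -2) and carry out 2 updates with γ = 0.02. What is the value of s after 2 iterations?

-1.298

∇g = (8r - 3s, -3r + 6s)
(r₁, s₁) = (2.5, -2) − 0.02·(26, -19.5) = (1.98, -1.61)
(r₂, s₂) = (1.98, -1.61) − 0.02·(20.67, -15.6) = (1.5666, -1.298)
s = -1.298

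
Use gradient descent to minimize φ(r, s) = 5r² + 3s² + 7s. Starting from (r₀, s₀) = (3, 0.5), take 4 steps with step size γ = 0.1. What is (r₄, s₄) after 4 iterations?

∇φ = (10r, 6s + 7)
(r₁, s₁) = (3, 0.5) − 0.1·(30, 10) = (0, -0.5)
(r₂, s₂) = (0, -0.5) − 0.1·(0, 4) = (0, -0.9)
(r₃, s₃) = (0, -0.9) − 0.1·(0, 1.6) = (0, -1.06)
(r₄, s₄) = (0, -1.06) − 0.1·(0, 0.64) = (0, -1.124)

(0, -1.124)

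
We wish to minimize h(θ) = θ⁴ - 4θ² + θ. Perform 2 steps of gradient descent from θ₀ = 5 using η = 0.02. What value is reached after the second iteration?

h′(θ) = 4θ³ - 8θ + 1
Step 1: h′(5) = 461; θ₁ = 5 − 0.02·461 = -4.22
Step 2: h′(-4.22) = -265.845792; θ₂ = -4.22 − 0.02·(-265.845792) = 1.09691584

1.09691584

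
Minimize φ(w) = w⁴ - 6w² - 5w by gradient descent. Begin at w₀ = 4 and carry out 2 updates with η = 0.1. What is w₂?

1696.9388

φ′(w) = 4w³ - 12w - 5
w₁ = 4 − 0.1·203 = -16.3
w₂ = -16.3 − 0.1·(-17132.388) = 1696.9388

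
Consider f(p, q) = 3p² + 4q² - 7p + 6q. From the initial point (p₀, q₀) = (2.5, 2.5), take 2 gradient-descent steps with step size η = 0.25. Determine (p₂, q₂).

∇f = (6p - 7, 8q + 6)
(p₁, q₁) = (2.5, 2.5) − 0.25·(8, 26) = (0.5, -4)
(p₂, q₂) = (0.5, -4) − 0.25·(-4, -26) = (1.5, 2.5)

(1.5, 2.5)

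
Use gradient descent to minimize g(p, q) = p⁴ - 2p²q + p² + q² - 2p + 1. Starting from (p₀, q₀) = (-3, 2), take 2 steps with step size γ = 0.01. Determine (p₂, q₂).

∇g = (4p³ - 4pq + 2p - 2, -2p² + 2q)
Step 1: at (-3, 2), ∇g = (-92, -14) → (-3, 2) − 0.01·(-92, -14) = (-2.08, 2.14)
Step 2: at (-2.08, 2.14), ∇g = (-24.350848, -4.3728) → (-2.08, 2.14) − 0.01·(-24.350848, -4.3728) = (-1.83649152, 2.183728)

(-1.83649152, 2.183728)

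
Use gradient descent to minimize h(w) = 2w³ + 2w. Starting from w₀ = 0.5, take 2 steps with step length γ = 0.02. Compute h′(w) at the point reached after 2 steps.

h′(w) = 6w² + 2
Step 1: h′(0.5) = 3.5; w₁ = 0.5 − 0.02·3.5 = 0.43
Step 2: h′(0.43) = 3.1094; w₂ = 0.43 − 0.02·3.1094 = 0.367812
h′(w) at (0.367812) = 2.811714004064

2.811714004064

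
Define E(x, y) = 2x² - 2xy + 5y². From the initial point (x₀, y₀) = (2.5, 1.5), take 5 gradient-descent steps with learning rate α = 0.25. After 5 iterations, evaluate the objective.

404.529541015625

∇E = (4x - 2y, -2x + 10y)
Step 1: at (2.5, 1.5), ∇E = (7, 10) → (2.5, 1.5) − 0.25·(7, 10) = (0.75, -1)
Step 2: at (0.75, -1), ∇E = (5, -11.5) → (0.75, -1) − 0.25·(5, -11.5) = (-0.5, 1.875)
Step 3: at (-0.5, 1.875), ∇E = (-5.75, 19.75) → (-0.5, 1.875) − 0.25·(-5.75, 19.75) = (0.9375, -3.0625)
Step 4: at (0.9375, -3.0625), ∇E = (9.875, -32.5) → (0.9375, -3.0625) − 0.25·(9.875, -32.5) = (-1.53125, 5.0625)
Step 5: at (-1.53125, 5.0625), ∇E = (-16.25, 53.6875) → (-1.53125, 5.0625) − 0.25·(-16.25, 53.6875) = (2.53125, -8.359375)
E(2.53125, -8.359375) = 404.529541015625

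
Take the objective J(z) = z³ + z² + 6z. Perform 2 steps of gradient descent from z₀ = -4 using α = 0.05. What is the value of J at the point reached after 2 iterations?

-1624.533381052875

J′(z) = 3z² + 2z + 6
z₁ = -4 − 0.05·46 = -6.3
z₂ = -6.3 − 0.05·112.47 = -11.9235
J(-11.9235) = -1624.533381052875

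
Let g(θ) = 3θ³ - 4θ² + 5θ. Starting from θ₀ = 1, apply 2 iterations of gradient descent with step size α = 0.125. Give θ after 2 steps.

g′(θ) = 9θ² - 8θ + 5
Step 1: g′(1) = 6; θ₁ = 1 − 0.125·6 = 0.25
Step 2: g′(0.25) = 3.5625; θ₂ = 0.25 − 0.125·3.5625 = -0.1953125

-0.1953125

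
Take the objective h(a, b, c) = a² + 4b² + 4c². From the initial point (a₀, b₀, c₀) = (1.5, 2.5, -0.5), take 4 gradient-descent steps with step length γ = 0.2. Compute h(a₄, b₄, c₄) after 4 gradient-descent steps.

∇h = (2a, 8b, 8c)
Step 1: at (1.5, 2.5, -0.5), ∇h = (3, 20, -4) → (1.5, 2.5, -0.5) − 0.2·(3, 20, -4) = (0.9, -1.5, 0.3)
Step 2: at (0.9, -1.5, 0.3), ∇h = (1.8, -12, 2.4) → (0.9, -1.5, 0.3) − 0.2·(1.8, -12, 2.4) = (0.54, 0.9, -0.18)
Step 3: at (0.54, 0.9, -0.18), ∇h = (1.08, 7.2, -1.44) → (0.54, 0.9, -0.18) − 0.2·(1.08, 7.2, -1.44) = (0.324, -0.54, 0.108)
Step 4: at (0.324, -0.54, 0.108), ∇h = (0.648, -4.32, 0.864) → (0.324, -0.54, 0.108) − 0.2·(0.648, -4.32, 0.864) = (0.1944, 0.324, -0.0648)
h(0.1944, 0.324, -0.0648) = 0.47449152

0.47449152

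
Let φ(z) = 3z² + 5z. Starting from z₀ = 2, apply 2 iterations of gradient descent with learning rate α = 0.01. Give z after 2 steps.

φ′(z) = 6z + 5
z₁ = 2 − 0.01·17 = 1.83
z₂ = 1.83 − 0.01·15.98 = 1.6702

1.6702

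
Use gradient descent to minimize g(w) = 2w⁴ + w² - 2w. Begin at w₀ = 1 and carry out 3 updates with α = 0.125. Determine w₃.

0.421875

g′(w) = 8w³ + 2w - 2
Step 1: g′(1) = 8; w₁ = 1 − 0.125·8 = 0
Step 2: g′(0) = -2; w₂ = 0 − 0.125·(-2) = 0.25
Step 3: g′(0.25) = -1.375; w₃ = 0.25 − 0.125·(-1.375) = 0.421875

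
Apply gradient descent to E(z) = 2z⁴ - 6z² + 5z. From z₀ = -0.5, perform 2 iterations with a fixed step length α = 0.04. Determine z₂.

-1.29872

E′(z) = 8z³ - 12z + 5
z₁ = -0.5 − 0.04·10 = -0.9
z₂ = -0.9 − 0.04·9.968 = -1.29872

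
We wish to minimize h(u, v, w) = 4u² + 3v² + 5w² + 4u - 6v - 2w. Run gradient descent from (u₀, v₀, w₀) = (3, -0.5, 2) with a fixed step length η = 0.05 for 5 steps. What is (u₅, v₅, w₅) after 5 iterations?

∇h = (8u + 4, 6v - 6, 10w - 2)
(u₁, v₁, w₁) = (3, -0.5, 2) − 0.05·(28, -9, 18) = (1.6, -0.05, 1.1)
(u₂, v₂, w₂) = (1.6, -0.05, 1.1) − 0.05·(16.8, -6.3, 9) = (0.76, 0.265, 0.65)
(u₃, v₃, w₃) = (0.76, 0.265, 0.65) − 0.05·(10.08, -4.41, 4.5) = (0.256, 0.4855, 0.425)
(u₄, v₄, w₄) = (0.256, 0.4855, 0.425) − 0.05·(6.048, -3.087, 2.25) = (-0.0464, 0.63985, 0.3125)
(u₅, v₅, w₅) = (-0.0464, 0.63985, 0.3125) − 0.05·(3.6288, -2.1609, 1.125) = (-0.22784, 0.747895, 0.25625)

(-0.22784, 0.747895, 0.25625)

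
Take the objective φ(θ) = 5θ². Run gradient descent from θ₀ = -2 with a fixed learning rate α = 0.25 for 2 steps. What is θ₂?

-4.5

φ′(θ) = 10θ
θ₁ = -2 − 0.25·(-20) = 3
θ₂ = 3 − 0.25·30 = -4.5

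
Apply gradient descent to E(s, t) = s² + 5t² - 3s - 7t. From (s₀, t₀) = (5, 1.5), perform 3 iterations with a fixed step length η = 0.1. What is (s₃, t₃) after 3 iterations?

(3.292, 0.7)

∇E = (2s - 3, 10t - 7)
(s₁, t₁) = (5, 1.5) − 0.1·(7, 8) = (4.3, 0.7)
(s₂, t₂) = (4.3, 0.7) − 0.1·(5.6, 0) = (3.74, 0.7)
(s₃, t₃) = (3.74, 0.7) − 0.1·(4.48, 0) = (3.292, 0.7)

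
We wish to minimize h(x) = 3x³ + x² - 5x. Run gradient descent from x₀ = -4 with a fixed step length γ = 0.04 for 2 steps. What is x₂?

-39.036736

h′(x) = 9x² + 2x - 5
x₁ = -4 − 0.04·131 = -9.24
x₂ = -9.24 − 0.04·744.9184 = -39.036736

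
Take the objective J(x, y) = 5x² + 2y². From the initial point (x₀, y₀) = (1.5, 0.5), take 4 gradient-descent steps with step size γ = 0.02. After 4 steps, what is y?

∇J = (10x, 4y)
Step 1: at (1.5, 0.5), ∇J = (15, 2) → (1.5, 0.5) − 0.02·(15, 2) = (1.2, 0.46)
Step 2: at (1.2, 0.46), ∇J = (12, 1.84) → (1.2, 0.46) − 0.02·(12, 1.84) = (0.96, 0.4232)
Step 3: at (0.96, 0.4232), ∇J = (9.6, 1.6928) → (0.96, 0.4232) − 0.02·(9.6, 1.6928) = (0.768, 0.389344)
Step 4: at (0.768, 0.389344), ∇J = (7.68, 1.557376) → (0.768, 0.389344) − 0.02·(7.68, 1.557376) = (0.6144, 0.35819648)
y = 0.35819648

0.35819648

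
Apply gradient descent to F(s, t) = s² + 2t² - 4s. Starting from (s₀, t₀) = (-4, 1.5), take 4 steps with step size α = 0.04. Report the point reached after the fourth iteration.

∇F = (2s - 4, 4t)
Step 1: at (-4, 1.5), ∇F = (-12, 6) → (-4, 1.5) − 0.04·(-12, 6) = (-3.52, 1.26)
Step 2: at (-3.52, 1.26), ∇F = (-11.04, 5.04) → (-3.52, 1.26) − 0.04·(-11.04, 5.04) = (-3.0784, 1.0584)
Step 3: at (-3.0784, 1.0584), ∇F = (-10.1568, 4.2336) → (-3.0784, 1.0584) − 0.04·(-10.1568, 4.2336) = (-2.672128, 0.889056)
Step 4: at (-2.672128, 0.889056), ∇F = (-9.344256, 3.556224) → (-2.672128, 0.889056) − 0.04·(-9.344256, 3.556224) = (-2.29835776, 0.74680704)

(-2.29835776, 0.74680704)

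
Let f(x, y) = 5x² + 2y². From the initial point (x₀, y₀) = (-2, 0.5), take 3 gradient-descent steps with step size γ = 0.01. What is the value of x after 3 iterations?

∇f = (10x, 4y)
(x₁, y₁) = (-2, 0.5) − 0.01·(-20, 2) = (-1.8, 0.48)
(x₂, y₂) = (-1.8, 0.48) − 0.01·(-18, 1.92) = (-1.62, 0.4608)
(x₃, y₃) = (-1.62, 0.4608) − 0.01·(-16.2, 1.8432) = (-1.458, 0.442368)
x = -1.458

-1.458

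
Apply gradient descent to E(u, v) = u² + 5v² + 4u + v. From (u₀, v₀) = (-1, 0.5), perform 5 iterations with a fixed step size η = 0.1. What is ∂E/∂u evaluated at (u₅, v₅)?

0.65536

∇E = (2u + 4, 10v + 1)
(u₁, v₁) = (-1, 0.5) − 0.1·(2, 6) = (-1.2, -0.1)
(u₂, v₂) = (-1.2, -0.1) − 0.1·(1.6, 0) = (-1.36, -0.1)
(u₃, v₃) = (-1.36, -0.1) − 0.1·(1.28, 0) = (-1.488, -0.1)
(u₄, v₄) = (-1.488, -0.1) − 0.1·(1.024, 0) = (-1.5904, -0.1)
(u₅, v₅) = (-1.5904, -0.1) − 0.1·(0.8192, 0) = (-1.67232, -0.1)
∂E/∂u at (-1.67232, -0.1) = 0.65536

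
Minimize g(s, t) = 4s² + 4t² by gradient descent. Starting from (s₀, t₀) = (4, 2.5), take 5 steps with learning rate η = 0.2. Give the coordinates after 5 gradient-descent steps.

(-0.31104, -0.1944)

∇g = (8s, 8t)
Step 1: at (4, 2.5), ∇g = (32, 20) → (4, 2.5) − 0.2·(32, 20) = (-2.4, -1.5)
Step 2: at (-2.4, -1.5), ∇g = (-19.2, -12) → (-2.4, -1.5) − 0.2·(-19.2, -12) = (1.44, 0.9)
Step 3: at (1.44, 0.9), ∇g = (11.52, 7.2) → (1.44, 0.9) − 0.2·(11.52, 7.2) = (-0.864, -0.54)
Step 4: at (-0.864, -0.54), ∇g = (-6.912, -4.32) → (-0.864, -0.54) − 0.2·(-6.912, -4.32) = (0.5184, 0.324)
Step 5: at (0.5184, 0.324), ∇g = (4.1472, 2.592) → (0.5184, 0.324) − 0.2·(4.1472, 2.592) = (-0.31104, -0.1944)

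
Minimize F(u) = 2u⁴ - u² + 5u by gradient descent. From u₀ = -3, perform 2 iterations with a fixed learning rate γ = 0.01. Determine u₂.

F′(u) = 8u³ - 2u + 5
u₁ = -3 − 0.01·(-205) = -0.95
u₂ = -0.95 − 0.01·0.041 = -0.95041

-0.95041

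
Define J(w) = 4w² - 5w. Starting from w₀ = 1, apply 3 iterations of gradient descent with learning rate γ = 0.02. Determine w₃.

0.847264

J′(w) = 8w - 5
Step 1: J′(1) = 3; w₁ = 1 − 0.02·3 = 0.94
Step 2: J′(0.94) = 2.52; w₂ = 0.94 − 0.02·2.52 = 0.8896
Step 3: J′(0.8896) = 2.1168; w₃ = 0.8896 − 0.02·2.1168 = 0.847264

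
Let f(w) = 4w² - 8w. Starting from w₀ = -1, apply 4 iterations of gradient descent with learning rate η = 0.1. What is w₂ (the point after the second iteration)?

f′(w) = 8w - 8
w₁ = -1 − 0.1·(-16) = 0.6
w₂ = 0.6 − 0.1·(-3.2) = 0.92

0.92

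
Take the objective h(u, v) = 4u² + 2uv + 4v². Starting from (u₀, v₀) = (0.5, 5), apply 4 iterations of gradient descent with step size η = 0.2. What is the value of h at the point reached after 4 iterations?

∇h = (8u + 2v, 2u + 8v)
Step 1: at (0.5, 5), ∇h = (14, 41) → (0.5, 5) − 0.2·(14, 41) = (-2.3, -3.2)
Step 2: at (-2.3, -3.2), ∇h = (-24.8, -30.2) → (-2.3, -3.2) − 0.2·(-24.8, -30.2) = (2.66, 2.84)
Step 3: at (2.66, 2.84), ∇h = (26.96, 28.04) → (2.66, 2.84) − 0.2·(26.96, 28.04) = (-2.732, -2.768)
Step 4: at (-2.732, -2.768), ∇h = (-27.392, -27.608) → (-2.732, -2.768) − 0.2·(-27.392, -27.608) = (2.7464, 2.7536)
h(2.7464, 2.7536) = 75.62507776

75.62507776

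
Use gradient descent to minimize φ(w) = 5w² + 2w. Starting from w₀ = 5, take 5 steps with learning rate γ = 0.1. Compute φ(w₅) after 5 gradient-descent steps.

φ′(w) = 10w + 2
w₁ = 5 − 0.1·52 = -0.2
w₂ = -0.2 − 0.1·0 = -0.2
w₃ = -0.2 − 0.1·0 = -0.2
w₄ = -0.2 − 0.1·0 = -0.2
w₅ = -0.2 − 0.1·0 = -0.2
φ(-0.2) = -0.2

-0.2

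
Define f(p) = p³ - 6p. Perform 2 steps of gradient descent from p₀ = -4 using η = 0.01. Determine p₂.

f′(p) = 3p² - 6
p₁ = -4 − 0.01·42 = -4.42
p₂ = -4.42 − 0.01·52.6092 = -4.946092

-4.946092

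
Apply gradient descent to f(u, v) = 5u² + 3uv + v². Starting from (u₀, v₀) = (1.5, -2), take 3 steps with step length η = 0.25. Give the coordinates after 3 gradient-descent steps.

(-3.703125, -2.2890625)

∇f = (10u + 3v, 3u + 2v)
(u₁, v₁) = (1.5, -2) − 0.25·(9, 0.5) = (-0.75, -2.125)
(u₂, v₂) = (-0.75, -2.125) − 0.25·(-13.875, -6.5) = (2.71875, -0.5)
(u₃, v₃) = (2.71875, -0.5) − 0.25·(25.6875, 7.15625) = (-3.703125, -2.2890625)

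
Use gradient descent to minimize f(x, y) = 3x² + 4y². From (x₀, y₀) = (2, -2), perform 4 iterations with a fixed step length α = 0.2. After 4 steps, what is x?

∇f = (6x, 8y)
Step 1: at (2, -2), ∇f = (12, -16) → (2, -2) − 0.2·(12, -16) = (-0.4, 1.2)
Step 2: at (-0.4, 1.2), ∇f = (-2.4, 9.6) → (-0.4, 1.2) − 0.2·(-2.4, 9.6) = (0.08, -0.72)
Step 3: at (0.08, -0.72), ∇f = (0.48, -5.76) → (0.08, -0.72) − 0.2·(0.48, -5.76) = (-0.016, 0.432)
Step 4: at (-0.016, 0.432), ∇f = (-0.096, 3.456) → (-0.016, 0.432) − 0.2·(-0.096, 3.456) = (0.0032, -0.2592)
x = 0.0032

0.0032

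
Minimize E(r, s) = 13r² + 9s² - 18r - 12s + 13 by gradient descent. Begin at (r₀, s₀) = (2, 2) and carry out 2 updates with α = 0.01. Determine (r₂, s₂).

(1.4084, 1.5632)

∇E = (26r - 18, 18s - 12)
(r₁, s₁) = (2, 2) − 0.01·(34, 24) = (1.66, 1.76)
(r₂, s₂) = (1.66, 1.76) − 0.01·(25.16, 19.68) = (1.4084, 1.5632)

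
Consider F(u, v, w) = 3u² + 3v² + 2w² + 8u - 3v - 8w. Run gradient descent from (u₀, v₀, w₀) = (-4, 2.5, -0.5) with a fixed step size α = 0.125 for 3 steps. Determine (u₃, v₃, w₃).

(-1.375, 0.53125, 1.6875)

∇F = (6u + 8, 6v - 3, 4w - 8)
Step 1: at (-4, 2.5, -0.5), ∇F = (-16, 12, -10) → (-4, 2.5, -0.5) − 0.125·(-16, 12, -10) = (-2, 1, 0.75)
Step 2: at (-2, 1, 0.75), ∇F = (-4, 3, -5) → (-2, 1, 0.75) − 0.125·(-4, 3, -5) = (-1.5, 0.625, 1.375)
Step 3: at (-1.5, 0.625, 1.375), ∇F = (-1, 0.75, -2.5) → (-1.5, 0.625, 1.375) − 0.125·(-1, 0.75, -2.5) = (-1.375, 0.53125, 1.6875)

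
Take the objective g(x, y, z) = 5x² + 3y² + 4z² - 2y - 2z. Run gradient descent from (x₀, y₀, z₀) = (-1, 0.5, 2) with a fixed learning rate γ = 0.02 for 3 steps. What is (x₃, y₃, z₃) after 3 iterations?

∇g = (10x, 6y - 2, 8z - 2)
(x₁, y₁, z₁) = (-1, 0.5, 2) − 0.02·(-10, 1, 14) = (-0.8, 0.48, 1.72)
(x₂, y₂, z₂) = (-0.8, 0.48, 1.72) − 0.02·(-8, 0.88, 11.76) = (-0.64, 0.4624, 1.4848)
(x₃, y₃, z₃) = (-0.64, 0.4624, 1.4848) − 0.02·(-6.4, 0.7744, 9.8784) = (-0.512, 0.446912, 1.287232)

(-0.512, 0.446912, 1.287232)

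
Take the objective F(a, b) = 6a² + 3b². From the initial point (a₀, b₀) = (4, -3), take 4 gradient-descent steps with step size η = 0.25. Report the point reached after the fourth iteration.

(64, -0.1875)

∇F = (12a, 6b)
Step 1: at (4, -3), ∇F = (48, -18) → (4, -3) − 0.25·(48, -18) = (-8, 1.5)
Step 2: at (-8, 1.5), ∇F = (-96, 9) → (-8, 1.5) − 0.25·(-96, 9) = (16, -0.75)
Step 3: at (16, -0.75), ∇F = (192, -4.5) → (16, -0.75) − 0.25·(192, -4.5) = (-32, 0.375)
Step 4: at (-32, 0.375), ∇F = (-384, 2.25) → (-32, 0.375) − 0.25·(-384, 2.25) = (64, -0.1875)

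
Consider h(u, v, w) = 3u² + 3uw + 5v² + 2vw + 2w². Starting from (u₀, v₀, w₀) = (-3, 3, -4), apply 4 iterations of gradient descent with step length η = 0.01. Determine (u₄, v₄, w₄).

∇h = (6u + 3w, 10v + 2w, 3u + 2v + 4w)
Step 1: at (-3, 3, -4), ∇h = (-30, 22, -19) → (-3, 3, -4) − 0.01·(-30, 22, -19) = (-2.7, 2.78, -3.81)
Step 2: at (-2.7, 2.78, -3.81), ∇h = (-27.63, 20.18, -17.78) → (-2.7, 2.78, -3.81) − 0.01·(-27.63, 20.18, -17.78) = (-2.4237, 2.5782, -3.6322)
Step 3: at (-2.4237, 2.5782, -3.6322), ∇h = (-25.4388, 18.5176, -16.6435) → (-2.4237, 2.5782, -3.6322) − 0.01·(-25.4388, 18.5176, -16.6435) = (-2.169312, 2.393024, -3.465765)
Step 4: at (-2.169312, 2.393024, -3.465765), ∇h = (-23.413167, 16.99871, -15.584948) → (-2.169312, 2.393024, -3.465765) − 0.01·(-23.413167, 16.99871, -15.584948) = (-1.93518033, 2.2230369, -3.30991552)

(-1.93518033, 2.2230369, -3.30991552)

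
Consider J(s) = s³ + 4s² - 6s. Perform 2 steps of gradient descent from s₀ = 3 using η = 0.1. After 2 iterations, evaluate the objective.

2.759765625

J′(s) = 3s² + 8s - 6
s₁ = 3 − 0.1·45 = -1.5
s₂ = -1.5 − 0.1·(-11.25) = -0.375
J(-0.375) = 2.759765625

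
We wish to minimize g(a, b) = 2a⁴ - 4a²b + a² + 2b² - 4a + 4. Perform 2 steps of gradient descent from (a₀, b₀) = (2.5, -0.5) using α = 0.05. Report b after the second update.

4.378

∇g = (8a³ - 8ab + 2a - 4, -4a² + 4b)
Step 1: at (2.5, -0.5), ∇g = (136, -27) → (2.5, -0.5) − 0.05·(136, -27) = (-4.3, 0.85)
Step 2: at (-4.3, 0.85), ∇g = (-619.416, -70.56) → (-4.3, 0.85) − 0.05·(-619.416, -70.56) = (26.6708, 4.378)
b = 4.378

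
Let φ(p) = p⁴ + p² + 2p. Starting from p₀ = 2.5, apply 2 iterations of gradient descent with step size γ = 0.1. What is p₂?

φ′(p) = 4p³ + 2p + 2
Step 1: φ′(2.5) = 69.5; p₁ = 2.5 − 0.1·69.5 = -4.45
Step 2: φ′(-4.45) = -359.3845; p₂ = -4.45 − 0.1·(-359.3845) = 31.48845

31.48845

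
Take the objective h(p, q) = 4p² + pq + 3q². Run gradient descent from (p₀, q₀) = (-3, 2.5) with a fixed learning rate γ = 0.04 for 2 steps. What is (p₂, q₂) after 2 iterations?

∇h = (8p + q, p + 6q)
Step 1: at (-3, 2.5), ∇h = (-21.5, 12) → (-3, 2.5) − 0.04·(-21.5, 12) = (-2.14, 2.02)
Step 2: at (-2.14, 2.02), ∇h = (-15.1, 9.98) → (-2.14, 2.02) − 0.04·(-15.1, 9.98) = (-1.536, 1.6208)

(-1.536, 1.6208)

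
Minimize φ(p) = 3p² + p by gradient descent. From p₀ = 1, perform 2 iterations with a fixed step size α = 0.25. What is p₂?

φ′(p) = 6p + 1
Step 1: φ′(1) = 7; p₁ = 1 − 0.25·7 = -0.75
Step 2: φ′(-0.75) = -3.5; p₂ = -0.75 − 0.25·(-3.5) = 0.125

0.125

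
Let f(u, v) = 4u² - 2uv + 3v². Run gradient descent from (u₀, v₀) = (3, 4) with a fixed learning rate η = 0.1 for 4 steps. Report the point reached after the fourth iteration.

∇f = (8u - 2v, -2u + 6v)
(u₁, v₁) = (3, 4) − 0.1·(16, 18) = (1.4, 2.2)
(u₂, v₂) = (1.4, 2.2) − 0.1·(6.8, 10.4) = (0.72, 1.16)
(u₃, v₃) = (0.72, 1.16) − 0.1·(3.44, 5.52) = (0.376, 0.608)
(u₄, v₄) = (0.376, 0.608) − 0.1·(1.792, 2.896) = (0.1968, 0.3184)

(0.1968, 0.3184)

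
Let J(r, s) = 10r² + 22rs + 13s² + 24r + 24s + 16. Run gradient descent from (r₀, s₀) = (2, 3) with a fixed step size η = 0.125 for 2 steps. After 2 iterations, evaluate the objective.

∇J = (20r + 22s + 24, 22r + 26s + 24)
Step 1: at (2, 3), ∇J = (130, 146) → (2, 3) − 0.125·(130, 146) = (-14.25, -15.25)
Step 2: at (-14.25, -15.25), ∇J = (-596.5, -686) → (-14.25, -15.25) − 0.125·(-596.5, -686) = (60.3125, 70.5)
J(60.3125, 70.5) = 197689.4140625

197689.4140625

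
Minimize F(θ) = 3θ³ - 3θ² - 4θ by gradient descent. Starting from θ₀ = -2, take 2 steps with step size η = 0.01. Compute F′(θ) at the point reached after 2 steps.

99.994287075584

F′(θ) = 9θ² - 6θ - 4
θ₁ = -2 − 0.01·44 = -2.44
θ₂ = -2.44 − 0.01·64.2224 = -3.082224
F′(θ) at (-3.082224) = 99.994287075584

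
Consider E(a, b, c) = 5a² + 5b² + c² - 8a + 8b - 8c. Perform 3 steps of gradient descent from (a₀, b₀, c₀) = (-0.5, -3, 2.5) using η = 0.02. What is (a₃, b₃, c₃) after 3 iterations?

(0.1344, -1.9264, 2.672896)

∇E = (10a - 8, 10b + 8, 2c - 8)
Step 1: at (-0.5, -3, 2.5), ∇E = (-13, -22, -3) → (-0.5, -3, 2.5) − 0.02·(-13, -22, -3) = (-0.24, -2.56, 2.56)
Step 2: at (-0.24, -2.56, 2.56), ∇E = (-10.4, -17.6, -2.88) → (-0.24, -2.56, 2.56) − 0.02·(-10.4, -17.6, -2.88) = (-0.032, -2.208, 2.6176)
Step 3: at (-0.032, -2.208, 2.6176), ∇E = (-8.32, -14.08, -2.7648) → (-0.032, -2.208, 2.6176) − 0.02·(-8.32, -14.08, -2.7648) = (0.1344, -1.9264, 2.672896)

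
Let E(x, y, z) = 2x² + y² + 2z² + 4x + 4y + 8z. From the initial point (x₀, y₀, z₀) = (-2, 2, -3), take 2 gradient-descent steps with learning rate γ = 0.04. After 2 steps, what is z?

-2.7056

∇E = (4x + 4, 2y + 4, 4z + 8)
Step 1: at (-2, 2, -3), ∇E = (-4, 8, -4) → (-2, 2, -3) − 0.04·(-4, 8, -4) = (-1.84, 1.68, -2.84)
Step 2: at (-1.84, 1.68, -2.84), ∇E = (-3.36, 7.36, -3.36) → (-1.84, 1.68, -2.84) − 0.04·(-3.36, 7.36, -3.36) = (-1.7056, 1.3856, -2.7056)
z = -2.7056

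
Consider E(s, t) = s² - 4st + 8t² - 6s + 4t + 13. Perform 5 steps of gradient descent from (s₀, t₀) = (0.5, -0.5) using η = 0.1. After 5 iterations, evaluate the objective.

3.948599808

∇E = (2s - 4t - 6, -4s + 16t + 4)
(s₁, t₁) = (0.5, -0.5) − 0.1·(-3, -6) = (0.8, 0.1)
(s₂, t₂) = (0.8, 0.1) − 0.1·(-4.8, 2.4) = (1.28, -0.14)
(s₃, t₃) = (1.28, -0.14) − 0.1·(-2.88, -3.36) = (1.568, 0.196)
(s₄, t₄) = (1.568, 0.196) − 0.1·(-3.648, 0.864) = (1.9328, 0.1096)
(s₅, t₅) = (1.9328, 0.1096) − 0.1·(-2.5728, -1.9776) = (2.19008, 0.30736)
E(2.19008, 0.30736) = 3.948599808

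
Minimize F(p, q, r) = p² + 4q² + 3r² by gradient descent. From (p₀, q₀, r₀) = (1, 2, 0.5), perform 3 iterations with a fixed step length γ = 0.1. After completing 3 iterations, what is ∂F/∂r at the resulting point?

0.192

∇F = (2p, 8q, 6r)
(p₁, q₁, r₁) = (1, 2, 0.5) − 0.1·(2, 16, 3) = (0.8, 0.4, 0.2)
(p₂, q₂, r₂) = (0.8, 0.4, 0.2) − 0.1·(1.6, 3.2, 1.2) = (0.64, 0.08, 0.08)
(p₃, q₃, r₃) = (0.64, 0.08, 0.08) − 0.1·(1.28, 0.64, 0.48) = (0.512, 0.016, 0.032)
∂F/∂r at (0.512, 0.016, 0.032) = 0.192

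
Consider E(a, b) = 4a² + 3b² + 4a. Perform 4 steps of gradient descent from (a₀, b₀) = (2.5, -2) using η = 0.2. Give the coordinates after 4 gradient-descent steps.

∇E = (8a + 4, 6b)
(a₁, b₁) = (2.5, -2) − 0.2·(24, -12) = (-2.3, 0.4)
(a₂, b₂) = (-2.3, 0.4) − 0.2·(-14.4, 2.4) = (0.58, -0.08)
(a₃, b₃) = (0.58, -0.08) − 0.2·(8.64, -0.48) = (-1.148, 0.016)
(a₄, b₄) = (-1.148, 0.016) − 0.2·(-5.184, 0.096) = (-0.1112, -0.0032)

(-0.1112, -0.0032)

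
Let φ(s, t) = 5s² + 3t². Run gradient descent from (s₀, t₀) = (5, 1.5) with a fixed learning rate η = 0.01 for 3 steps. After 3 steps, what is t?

1.245876

∇φ = (10s, 6t)
Step 1: at (5, 1.5), ∇φ = (50, 9) → (5, 1.5) − 0.01·(50, 9) = (4.5, 1.41)
Step 2: at (4.5, 1.41), ∇φ = (45, 8.46) → (4.5, 1.41) − 0.01·(45, 8.46) = (4.05, 1.3254)
Step 3: at (4.05, 1.3254), ∇φ = (40.5, 7.9524) → (4.05, 1.3254) − 0.01·(40.5, 7.9524) = (3.645, 1.245876)
t = 1.245876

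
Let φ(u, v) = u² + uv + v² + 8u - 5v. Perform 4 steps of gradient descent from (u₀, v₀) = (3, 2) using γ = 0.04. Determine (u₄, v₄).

(0.744512, 1.85366016)

∇φ = (2u + v + 8, u + 2v - 5)
(u₁, v₁) = (3, 2) − 0.04·(16, 2) = (2.36, 1.92)
(u₂, v₂) = (2.36, 1.92) − 0.04·(14.64, 1.2) = (1.7744, 1.872)
(u₃, v₃) = (1.7744, 1.872) − 0.04·(13.4208, 0.5184) = (1.237568, 1.851264)
(u₄, v₄) = (1.237568, 1.851264) − 0.04·(12.3264, -0.059904) = (0.744512, 1.85366016)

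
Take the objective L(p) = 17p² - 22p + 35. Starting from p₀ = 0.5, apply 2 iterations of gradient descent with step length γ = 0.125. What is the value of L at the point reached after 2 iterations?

L′(p) = 34p - 22
Step 1: L′(0.5) = -5; p₁ = 0.5 − 0.125·(-5) = 1.125
Step 2: L′(1.125) = 16.25; p₂ = 1.125 − 0.125·16.25 = -0.90625
L(-0.90625) = 68.8994140625

68.8994140625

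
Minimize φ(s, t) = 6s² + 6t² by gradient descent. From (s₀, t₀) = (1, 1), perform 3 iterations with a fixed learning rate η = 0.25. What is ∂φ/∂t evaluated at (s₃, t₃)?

-96

∇φ = (12s, 12t)
(s₁, t₁) = (1, 1) − 0.25·(12, 12) = (-2, -2)
(s₂, t₂) = (-2, -2) − 0.25·(-24, -24) = (4, 4)
(s₃, t₃) = (4, 4) − 0.25·(48, 48) = (-8, -8)
∂φ/∂t at (-8, -8) = -96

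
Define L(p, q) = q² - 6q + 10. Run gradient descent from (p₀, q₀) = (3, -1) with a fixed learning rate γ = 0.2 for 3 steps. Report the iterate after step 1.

(3, 0.6)

∇L = (0, 2q - 6)
(p₁, q₁) = (3, -1) − 0.2·(0, -8) = (3, 0.6)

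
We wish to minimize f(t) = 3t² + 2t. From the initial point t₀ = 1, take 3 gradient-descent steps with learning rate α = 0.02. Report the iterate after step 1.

f′(t) = 6t + 2
t₁ = 1 − 0.02·8 = 0.84

0.84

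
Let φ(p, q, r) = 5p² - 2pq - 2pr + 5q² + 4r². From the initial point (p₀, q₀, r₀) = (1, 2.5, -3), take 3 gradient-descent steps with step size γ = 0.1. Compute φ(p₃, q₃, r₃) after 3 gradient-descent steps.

0.004608

∇φ = (10p - 2q - 2r, -2p + 10q, -2p + 8r)
(p₁, q₁, r₁) = (1, 2.5, -3) − 0.1·(11, 23, -26) = (-0.1, 0.2, -0.4)
(p₂, q₂, r₂) = (-0.1, 0.2, -0.4) − 0.1·(-0.6, 2.2, -3) = (-0.04, -0.02, -0.1)
(p₃, q₃, r₃) = (-0.04, -0.02, -0.1) − 0.1·(-0.16, -0.12, -0.72) = (-0.024, -0.008, -0.028)
φ(-0.024, -0.008, -0.028) = 0.004608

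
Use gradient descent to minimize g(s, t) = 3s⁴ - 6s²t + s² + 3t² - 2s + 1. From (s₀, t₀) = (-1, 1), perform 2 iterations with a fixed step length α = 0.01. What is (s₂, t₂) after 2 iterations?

∇g = (12s³ - 12st + 2s - 2, -6s² + 6t)
Step 1: at (-1, 1), ∇g = (-4, 0) → (-1, 1) − 0.01·(-4, 0) = (-0.96, 1)
Step 2: at (-0.96, 1), ∇g = (-3.016832, 0.4704) → (-0.96, 1) − 0.01·(-3.016832, 0.4704) = (-0.92983168, 0.995296)

(-0.92983168, 0.995296)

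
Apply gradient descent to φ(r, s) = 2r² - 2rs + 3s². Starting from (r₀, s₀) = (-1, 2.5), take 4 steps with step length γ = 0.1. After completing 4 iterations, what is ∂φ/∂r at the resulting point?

0.24

∇φ = (4r - 2s, -2r + 6s)
Step 1: at (-1, 2.5), ∇φ = (-9, 17) → (-1, 2.5) − 0.1·(-9, 17) = (-0.1, 0.8)
Step 2: at (-0.1, 0.8), ∇φ = (-2, 5) → (-0.1, 0.8) − 0.1·(-2, 5) = (0.1, 0.3)
Step 3: at (0.1, 0.3), ∇φ = (-0.2, 1.6) → (0.1, 0.3) − 0.1·(-0.2, 1.6) = (0.12, 0.14)
Step 4: at (0.12, 0.14), ∇φ = (0.2, 0.6) → (0.12, 0.14) − 0.1·(0.2, 0.6) = (0.1, 0.08)
∂φ/∂r at (0.1, 0.08) = 0.24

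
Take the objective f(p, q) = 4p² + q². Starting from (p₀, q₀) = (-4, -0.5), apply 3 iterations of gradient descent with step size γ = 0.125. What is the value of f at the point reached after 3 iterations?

∇f = (8p, 2q)
(p₁, q₁) = (-4, -0.5) − 0.125·(-32, -1) = (0, -0.375)
(p₂, q₂) = (0, -0.375) − 0.125·(0, -0.75) = (0, -0.28125)
(p₃, q₃) = (0, -0.28125) − 0.125·(0, -0.5625) = (0, -0.2109375)
f(0, -0.2109375) = 0.04449462890625

0.04449462890625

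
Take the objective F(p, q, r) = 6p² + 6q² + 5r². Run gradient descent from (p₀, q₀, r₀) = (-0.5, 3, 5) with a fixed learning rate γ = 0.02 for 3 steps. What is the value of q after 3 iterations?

1.316928

∇F = (12p, 12q, 10r)
(p₁, q₁, r₁) = (-0.5, 3, 5) − 0.02·(-6, 36, 50) = (-0.38, 2.28, 4)
(p₂, q₂, r₂) = (-0.38, 2.28, 4) − 0.02·(-4.56, 27.36, 40) = (-0.2888, 1.7328, 3.2)
(p₃, q₃, r₃) = (-0.2888, 1.7328, 3.2) − 0.02·(-3.4656, 20.7936, 32) = (-0.219488, 1.316928, 2.56)
q = 1.316928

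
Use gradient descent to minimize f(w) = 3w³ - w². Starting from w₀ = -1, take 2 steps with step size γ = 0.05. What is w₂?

-2.786125

f′(w) = 9w² - 2w
w₁ = -1 − 0.05·11 = -1.55
w₂ = -1.55 − 0.05·24.7225 = -2.786125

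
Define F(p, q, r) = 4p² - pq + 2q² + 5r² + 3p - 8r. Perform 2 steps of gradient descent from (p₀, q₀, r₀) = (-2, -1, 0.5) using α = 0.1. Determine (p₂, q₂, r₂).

(-0.54, -0.56, 0.8)

∇F = (8p - q + 3, -p + 4q, 10r - 8)
Step 1: at (-2, -1, 0.5), ∇F = (-12, -2, -3) → (-2, -1, 0.5) − 0.1·(-12, -2, -3) = (-0.8, -0.8, 0.8)
Step 2: at (-0.8, -0.8, 0.8), ∇F = (-2.6, -2.4, 0) → (-0.8, -0.8, 0.8) − 0.1·(-2.6, -2.4, 0) = (-0.54, -0.56, 0.8)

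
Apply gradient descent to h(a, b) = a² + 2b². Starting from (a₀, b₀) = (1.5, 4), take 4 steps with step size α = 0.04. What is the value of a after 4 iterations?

1.07458944

∇h = (2a, 4b)
Step 1: at (1.5, 4), ∇h = (3, 16) → (1.5, 4) − 0.04·(3, 16) = (1.38, 3.36)
Step 2: at (1.38, 3.36), ∇h = (2.76, 13.44) → (1.38, 3.36) − 0.04·(2.76, 13.44) = (1.2696, 2.8224)
Step 3: at (1.2696, 2.8224), ∇h = (2.5392, 11.2896) → (1.2696, 2.8224) − 0.04·(2.5392, 11.2896) = (1.168032, 2.370816)
Step 4: at (1.168032, 2.370816), ∇h = (2.336064, 9.483264) → (1.168032, 2.370816) − 0.04·(2.336064, 9.483264) = (1.07458944, 1.99148544)
a = 1.07458944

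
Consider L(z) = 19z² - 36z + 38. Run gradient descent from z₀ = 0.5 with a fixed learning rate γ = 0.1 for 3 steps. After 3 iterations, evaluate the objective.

L′(z) = 38z - 36
z₁ = 0.5 − 0.1·(-17) = 2.2
z₂ = 2.2 − 0.1·47.6 = -2.56
z₃ = -2.56 − 0.1·(-133.28) = 10.768
L(10.768) = 1853.398656

1853.398656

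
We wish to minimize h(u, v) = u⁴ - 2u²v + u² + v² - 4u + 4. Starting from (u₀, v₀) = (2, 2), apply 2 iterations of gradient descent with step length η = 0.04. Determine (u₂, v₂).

∇h = (4u³ - 4uv + 2u - 4, -2u² + 2v)
Step 1: at (2, 2), ∇h = (16, -4) → (2, 2) − 0.04·(16, -4) = (1.36, 2.16)
Step 2: at (1.36, 2.16), ∇h = (-2.968576, 0.6208) → (1.36, 2.16) − 0.04·(-2.968576, 0.6208) = (1.47874304, 2.135168)

(1.47874304, 2.135168)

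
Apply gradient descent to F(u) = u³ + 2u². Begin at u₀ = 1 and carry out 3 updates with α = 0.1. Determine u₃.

F′(u) = 3u² + 4u
Step 1: F′(1) = 7; u₁ = 1 − 0.1·7 = 0.3
Step 2: F′(0.3) = 1.47; u₂ = 0.3 − 0.1·1.47 = 0.153
Step 3: F′(0.153) = 0.682227; u₃ = 0.153 − 0.1·0.682227 = 0.0847773

0.0847773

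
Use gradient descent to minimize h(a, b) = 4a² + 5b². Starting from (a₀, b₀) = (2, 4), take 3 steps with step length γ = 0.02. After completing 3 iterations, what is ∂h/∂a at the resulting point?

9.483264

∇h = (8a, 10b)
Step 1: at (2, 4), ∇h = (16, 40) → (2, 4) − 0.02·(16, 40) = (1.68, 3.2)
Step 2: at (1.68, 3.2), ∇h = (13.44, 32) → (1.68, 3.2) − 0.02·(13.44, 32) = (1.4112, 2.56)
Step 3: at (1.4112, 2.56), ∇h = (11.2896, 25.6) → (1.4112, 2.56) − 0.02·(11.2896, 25.6) = (1.185408, 2.048)
∂h/∂a at (1.185408, 2.048) = 9.483264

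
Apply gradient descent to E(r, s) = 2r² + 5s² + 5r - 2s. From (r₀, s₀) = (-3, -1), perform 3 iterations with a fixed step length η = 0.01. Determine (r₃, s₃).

(-2.798288, -0.6748)

∇E = (4r + 5, 10s - 2)
(r₁, s₁) = (-3, -1) − 0.01·(-7, -12) = (-2.93, -0.88)
(r₂, s₂) = (-2.93, -0.88) − 0.01·(-6.72, -10.8) = (-2.8628, -0.772)
(r₃, s₃) = (-2.8628, -0.772) − 0.01·(-6.4512, -9.72) = (-2.798288, -0.6748)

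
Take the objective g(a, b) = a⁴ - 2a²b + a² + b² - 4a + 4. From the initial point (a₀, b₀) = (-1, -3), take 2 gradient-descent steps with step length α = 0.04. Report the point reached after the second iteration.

(0.10133248, -2.464448)

∇g = (4a³ - 4ab + 2a - 4, -2a² + 2b)
(a₁, b₁) = (-1, -3) − 0.04·(-22, -8) = (-0.12, -2.68)
(a₂, b₂) = (-0.12, -2.68) − 0.04·(-5.533312, -5.3888) = (0.10133248, -2.464448)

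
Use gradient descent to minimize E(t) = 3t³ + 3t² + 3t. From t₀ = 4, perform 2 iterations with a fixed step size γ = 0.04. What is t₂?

E′(t) = 9t² + 6t + 3
t₁ = 4 − 0.04·171 = -2.84
t₂ = -2.84 − 0.04·58.5504 = -5.182016

-5.182016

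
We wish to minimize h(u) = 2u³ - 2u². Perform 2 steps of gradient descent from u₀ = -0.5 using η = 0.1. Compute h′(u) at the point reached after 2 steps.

22.3085135

h′(u) = 6u² - 4u
Step 1: h′(-0.5) = 3.5; u₁ = -0.5 − 0.1·3.5 = -0.85
Step 2: h′(-0.85) = 7.735; u₂ = -0.85 − 0.1·7.735 = -1.6235
h′(u) at (-1.6235) = 22.3085135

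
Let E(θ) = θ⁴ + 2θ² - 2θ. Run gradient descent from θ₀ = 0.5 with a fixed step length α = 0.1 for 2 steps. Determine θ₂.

0.43355

E′(θ) = 4θ³ + 4θ - 2
θ₁ = 0.5 − 0.1·0.5 = 0.45
θ₂ = 0.45 − 0.1·0.1645 = 0.43355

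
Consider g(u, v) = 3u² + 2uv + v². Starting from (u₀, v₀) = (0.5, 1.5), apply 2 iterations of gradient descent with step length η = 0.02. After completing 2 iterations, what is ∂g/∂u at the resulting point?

4.3616

∇g = (6u + 2v, 2u + 2v)
(u₁, v₁) = (0.5, 1.5) − 0.02·(6, 4) = (0.38, 1.42)
(u₂, v₂) = (0.38, 1.42) − 0.02·(5.12, 3.6) = (0.2776, 1.348)
∂g/∂u at (0.2776, 1.348) = 4.3616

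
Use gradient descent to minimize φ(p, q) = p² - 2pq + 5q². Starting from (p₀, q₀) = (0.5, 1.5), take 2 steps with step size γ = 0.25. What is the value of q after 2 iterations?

∇φ = (2p - 2q, -2p + 10q)
(p₁, q₁) = (0.5, 1.5) − 0.25·(-2, 14) = (1, -2)
(p₂, q₂) = (1, -2) − 0.25·(6, -22) = (-0.5, 3.5)
q = 3.5

3.5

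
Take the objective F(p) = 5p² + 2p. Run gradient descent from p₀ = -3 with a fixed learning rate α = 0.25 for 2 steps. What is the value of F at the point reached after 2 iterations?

F′(p) = 10p + 2
Step 1: F′(-3) = -28; p₁ = -3 − 0.25·(-28) = 4
Step 2: F′(4) = 42; p₂ = 4 − 0.25·42 = -6.5
F(-6.5) = 198.25

198.25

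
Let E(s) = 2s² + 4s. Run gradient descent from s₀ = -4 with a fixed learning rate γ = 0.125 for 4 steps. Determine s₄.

E′(s) = 4s + 4
s₁ = -4 − 0.125·(-12) = -2.5
s₂ = -2.5 − 0.125·(-6) = -1.75
s₃ = -1.75 − 0.125·(-3) = -1.375
s₄ = -1.375 − 0.125·(-1.5) = -1.1875

-1.1875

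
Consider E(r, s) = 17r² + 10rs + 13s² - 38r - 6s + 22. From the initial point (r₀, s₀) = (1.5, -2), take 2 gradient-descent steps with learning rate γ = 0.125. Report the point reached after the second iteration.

(-7.1875, -9.8125)

∇E = (34r + 10s - 38, 10r + 26s - 6)
(r₁, s₁) = (1.5, -2) − 0.125·(-7, -43) = (2.375, 3.375)
(r₂, s₂) = (2.375, 3.375) − 0.125·(76.5, 105.5) = (-7.1875, -9.8125)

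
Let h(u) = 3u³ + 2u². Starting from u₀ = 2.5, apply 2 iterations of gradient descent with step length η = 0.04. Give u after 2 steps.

-0.1341

h′(u) = 9u² + 4u
u₁ = 2.5 − 0.04·66.25 = -0.15
u₂ = -0.15 − 0.04·(-0.3975) = -0.1341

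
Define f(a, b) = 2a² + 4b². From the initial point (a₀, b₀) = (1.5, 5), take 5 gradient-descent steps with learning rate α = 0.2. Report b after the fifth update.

-0.3888

∇f = (4a, 8b)
Step 1: at (1.5, 5), ∇f = (6, 40) → (1.5, 5) − 0.2·(6, 40) = (0.3, -3)
Step 2: at (0.3, -3), ∇f = (1.2, -24) → (0.3, -3) − 0.2·(1.2, -24) = (0.06, 1.8)
Step 3: at (0.06, 1.8), ∇f = (0.24, 14.4) → (0.06, 1.8) − 0.2·(0.24, 14.4) = (0.012, -1.08)
Step 4: at (0.012, -1.08), ∇f = (0.048, -8.64) → (0.012, -1.08) − 0.2·(0.048, -8.64) = (0.0024, 0.648)
Step 5: at (0.0024, 0.648), ∇f = (0.0096, 5.184) → (0.0024, 0.648) − 0.2·(0.0096, 5.184) = (0.00048, -0.3888)
b = -0.3888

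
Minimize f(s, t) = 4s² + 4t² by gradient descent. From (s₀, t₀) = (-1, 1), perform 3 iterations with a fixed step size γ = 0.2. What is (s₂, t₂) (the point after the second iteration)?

∇f = (8s, 8t)
(s₁, t₁) = (-1, 1) − 0.2·(-8, 8) = (0.6, -0.6)
(s₂, t₂) = (0.6, -0.6) − 0.2·(4.8, -4.8) = (-0.36, 0.36)

(-0.36, 0.36)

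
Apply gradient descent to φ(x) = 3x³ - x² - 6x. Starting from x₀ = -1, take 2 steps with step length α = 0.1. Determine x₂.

φ′(x) = 9x² - 2x - 6
Step 1: φ′(-1) = 5; x₁ = -1 − 0.1·5 = -1.5
Step 2: φ′(-1.5) = 17.25; x₂ = -1.5 − 0.1·17.25 = -3.225

-3.225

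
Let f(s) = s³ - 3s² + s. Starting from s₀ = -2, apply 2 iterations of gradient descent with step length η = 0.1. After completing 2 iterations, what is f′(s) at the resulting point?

617.921875

f′(s) = 3s² - 6s + 1
Step 1: f′(-2) = 25; s₁ = -2 − 0.1·25 = -4.5
Step 2: f′(-4.5) = 88.75; s₂ = -4.5 − 0.1·88.75 = -13.375
f′(s) at (-13.375) = 617.921875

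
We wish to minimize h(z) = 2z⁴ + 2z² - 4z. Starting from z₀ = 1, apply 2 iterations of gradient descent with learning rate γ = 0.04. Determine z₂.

h′(z) = 8z³ + 4z - 4
z₁ = 1 − 0.04·8 = 0.68
z₂ = 0.68 − 0.04·1.235456 = 0.63058176

0.63058176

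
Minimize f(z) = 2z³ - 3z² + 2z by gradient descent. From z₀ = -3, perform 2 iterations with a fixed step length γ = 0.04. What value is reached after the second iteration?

-15.995584

f′(z) = 6z² - 6z + 2
Step 1: f′(-3) = 74; z₁ = -3 − 0.04·74 = -5.96
Step 2: f′(-5.96) = 250.8896; z₂ = -5.96 − 0.04·250.8896 = -15.995584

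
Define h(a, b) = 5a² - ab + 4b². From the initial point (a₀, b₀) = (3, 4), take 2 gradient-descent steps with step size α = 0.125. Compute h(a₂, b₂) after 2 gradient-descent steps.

0.067138671875

∇h = (10a - b, -a + 8b)
Step 1: at (3, 4), ∇h = (26, 29) → (3, 4) − 0.125·(26, 29) = (-0.25, 0.375)
Step 2: at (-0.25, 0.375), ∇h = (-2.875, 3.25) → (-0.25, 0.375) − 0.125·(-2.875, 3.25) = (0.109375, -0.03125)
h(0.109375, -0.03125) = 0.067138671875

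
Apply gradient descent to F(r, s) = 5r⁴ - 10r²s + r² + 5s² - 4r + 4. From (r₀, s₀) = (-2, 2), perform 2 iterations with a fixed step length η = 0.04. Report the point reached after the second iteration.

∇F = (20r³ - 20rs + 2r - 4, -10r² + 10s)
Step 1: at (-2, 2), ∇F = (-88, -20) → (-2, 2) − 0.04·(-88, -20) = (1.52, 2.8)
Step 2: at (1.52, 2.8), ∇F = (-15.84384, 4.896) → (1.52, 2.8) − 0.04·(-15.84384, 4.896) = (2.1537536, 2.60416)

(2.1537536, 2.60416)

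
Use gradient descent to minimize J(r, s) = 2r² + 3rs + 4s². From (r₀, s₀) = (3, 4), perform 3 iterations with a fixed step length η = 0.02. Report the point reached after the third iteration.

(1.806192, 1.989144)

∇J = (4r + 3s, 3r + 8s)
Step 1: at (3, 4), ∇J = (24, 41) → (3, 4) − 0.02·(24, 41) = (2.52, 3.18)
Step 2: at (2.52, 3.18), ∇J = (19.62, 33) → (2.52, 3.18) − 0.02·(19.62, 33) = (2.1276, 2.52)
Step 3: at (2.1276, 2.52), ∇J = (16.0704, 26.5428) → (2.1276, 2.52) − 0.02·(16.0704, 26.5428) = (1.806192, 1.989144)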